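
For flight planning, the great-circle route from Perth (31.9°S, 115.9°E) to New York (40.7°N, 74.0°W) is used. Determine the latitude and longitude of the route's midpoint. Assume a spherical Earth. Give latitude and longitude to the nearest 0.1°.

≈ 36.8°N, 167.8°E

Write both endpoints as unit vectors p₁, p₂ with components (cos φ cos λ, cos φ sin λ, sin φ).
The central angle between the endpoints is δ = arccos(p₁·p₂) ≈ 2.935 rad (168.1°).
Interpolate at f = 1/2 with slerp weights a = sin((1−f)δ)/sin δ ≈ 4.839, b = sin(fδ)/sin δ ≈ 4.839.
p = a·p₁ + b·p₂ ≈ (-0.783, 0.169, 0.598); φ = arcsin(p_z) ≈ 36.75°, λ = atan2(p_y, p_x) ≈ 167.82°.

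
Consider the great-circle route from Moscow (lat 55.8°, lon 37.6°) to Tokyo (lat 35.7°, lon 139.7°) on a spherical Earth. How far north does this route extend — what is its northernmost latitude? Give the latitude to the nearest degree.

The great circle lies in the plane with unit normal n̂ = (p₁ × p₂)/|p₁ × p₂|.
Here n̂_z ≈ +0.484; the vertex latitude is φ_max = arccos|n̂_z| ≈ 61.1°.

≈ 61°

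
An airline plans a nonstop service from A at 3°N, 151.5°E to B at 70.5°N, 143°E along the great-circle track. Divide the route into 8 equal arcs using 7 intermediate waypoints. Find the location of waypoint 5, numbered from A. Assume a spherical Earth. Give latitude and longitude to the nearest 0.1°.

≈ 45.3°N, 148.6°E

The haversine formula gives a central angle δ ≈ 1.182 rad (67.7°) between the endpoints.
Interpolate at f = 5/8 with slerp weights a = sin((1−f)δ)/sin δ ≈ 0.463, b = sin(fδ)/sin δ ≈ 0.728.
p = a·p₁ + b·p₂ ≈ (-0.601, 0.367, 0.710); φ = arcsin(p_z) ≈ 45.25°, λ = atan2(p_y, p_x) ≈ 148.58°.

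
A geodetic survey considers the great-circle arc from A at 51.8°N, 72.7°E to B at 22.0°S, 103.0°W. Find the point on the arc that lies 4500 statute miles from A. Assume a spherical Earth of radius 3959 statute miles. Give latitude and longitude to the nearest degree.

From cos δ = sin φ₁ sin φ₂ + cos φ₁ cos φ₂ cos Δλ, the central angle is δ ≈ 2.618 rad (150.0°). The total great-circle distance is δ·R ≈ 2.618 × 3959 ≈ 10366 mi, so the target fraction is f = 4500/10366 ≈ 0.434.
Interpolate at f ≈ 0.434 with slerp weights a = sin((1−f)δ)/sin δ ≈ 1.993, b = sin(fδ)/sin δ ≈ 1.815.
p = a·p₁ + b·p₂ ≈ (-0.012, -0.463, 0.886); φ = arcsin(p_z) ≈ 62.39°, λ = atan2(p_y, p_x) ≈ -91.50°.

≈ 62°N, 91°W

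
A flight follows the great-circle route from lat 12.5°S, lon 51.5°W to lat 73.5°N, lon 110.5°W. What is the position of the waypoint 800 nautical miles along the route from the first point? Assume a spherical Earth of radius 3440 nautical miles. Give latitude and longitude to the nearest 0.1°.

≈ lat 0.4°N, lon 54.7°W

The haversine formula gives a central angle δ ≈ 1.636 rad (93.7°) between the endpoints. The total great-circle distance is δ·R ≈ 1.636 × 3440 ≈ 5626 nmi, so the target fraction is f = 800/5626 ≈ 0.142.
Interpolate at f ≈ 0.142 with slerp weights a = sin((1−f)δ)/sin δ ≈ 0.988, b = sin(fδ)/sin δ ≈ 0.231.
p = a·p₁ + b·p₂ ≈ (0.578, -0.816, 0.008); φ = arcsin(p_z) ≈ 0.44°, λ = atan2(p_y, p_x) ≈ -54.72°.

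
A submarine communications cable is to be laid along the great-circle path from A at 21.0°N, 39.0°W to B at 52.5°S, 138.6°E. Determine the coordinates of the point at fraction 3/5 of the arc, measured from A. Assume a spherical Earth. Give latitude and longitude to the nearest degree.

Convert each endpoint to a unit vector on the sphere (x = cos φ cos λ, y = cos φ sin λ, z = sin φ).
The central angle between the endpoints is δ = arccos(p₁·p₂) ≈ 2.591 rad (148.4°).
Interpolate at f = 3/5 with slerp weights a = sin((1−f)δ)/sin δ ≈ 1.644, b = sin(fδ)/sin δ ≈ 1.911.
p = a·p₁ + b·p₂ ≈ (0.321, -0.197, -0.927); φ = arcsin(p_z) ≈ -67.90°, λ = atan2(p_y, p_x) ≈ -31.56°.

≈ 68°S, 32°W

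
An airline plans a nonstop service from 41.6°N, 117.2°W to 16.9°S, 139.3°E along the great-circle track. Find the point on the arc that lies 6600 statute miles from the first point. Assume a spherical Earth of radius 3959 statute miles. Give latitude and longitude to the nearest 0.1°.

Convert each endpoint to a unit vector on the sphere (x = cos φ cos λ, y = cos φ sin λ, z = sin φ).
The central angle between the endpoints is δ = arccos(p₁·p₂) ≈ 1.939 rad (111.1°). The total great-circle distance is δ·R ≈ 1.939 × 3959 ≈ 7677 mi, so the target fraction is f = 6600/7677 ≈ 0.860.
Interpolate at f ≈ 0.860 with slerp weights a = sin((1−f)δ)/sin δ ≈ 0.288, b = sin(fδ)/sin δ ≈ 1.067.
p = a·p₁ + b·p₂ ≈ (-0.872, 0.474, -0.119); φ = arcsin(p_z) ≈ -6.83°, λ = atan2(p_y, p_x) ≈ 151.48°.

≈ 6.8°S, 151.5°E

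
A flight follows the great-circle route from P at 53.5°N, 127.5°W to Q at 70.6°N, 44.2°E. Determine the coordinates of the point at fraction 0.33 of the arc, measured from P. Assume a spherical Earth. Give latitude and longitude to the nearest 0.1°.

≈ 71.8°N, 124.1°W

Convert each endpoint to a unit vector on the sphere (x = cos φ cos λ, y = cos φ sin λ, z = sin φ).
The central angle between the endpoints is δ = arccos(p₁·p₂) ≈ 0.973 rad (55.8°).
Interpolate at f = 0.33 with slerp weights a = sin((1−f)δ)/sin δ ≈ 0.734, b = sin(fδ)/sin δ ≈ 0.382.
p = a·p₁ + b·p₂ ≈ (-0.175, -0.258, 0.950); φ = arcsin(p_z) ≈ 71.84°, λ = atan2(p_y, p_x) ≈ -124.13°.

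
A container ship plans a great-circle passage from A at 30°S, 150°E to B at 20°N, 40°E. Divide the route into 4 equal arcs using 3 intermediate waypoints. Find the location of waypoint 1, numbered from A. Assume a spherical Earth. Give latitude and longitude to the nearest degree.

Convert each endpoint to a unit vector on the sphere (x = cos φ cos λ, y = cos φ sin λ, z = sin φ).
The central angle between the endpoints is δ = arccos(p₁·p₂) ≈ 2.037 rad (116.7°).
Interpolate at f = 1/4 with slerp weights a = sin((1−f)δ)/sin δ ≈ 1.118, b = sin(fδ)/sin δ ≈ 0.546.
p = a·p₁ + b·p₂ ≈ (-0.446, 0.814, -0.373); φ = arcsin(p_z) ≈ -21.87°, λ = atan2(p_y, p_x) ≈ 118.72°.

≈ 22°S, 119°E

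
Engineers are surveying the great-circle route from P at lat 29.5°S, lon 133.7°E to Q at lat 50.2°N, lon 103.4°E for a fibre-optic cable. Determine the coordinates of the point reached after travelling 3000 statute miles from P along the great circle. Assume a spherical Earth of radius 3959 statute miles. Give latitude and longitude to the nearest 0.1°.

≈ lat 12.0°N, lon 120.5°E

Write both endpoints as unit vectors p₁, p₂ with components (cos φ cos λ, cos φ sin λ, sin φ).
The central angle between the endpoints is δ = arccos(p₁·p₂) ≈ 1.468 rad (84.1°). The total great-circle distance is δ·R ≈ 1.468 × 3959 ≈ 5811 mi, so the target fraction is f = 3000/5811 ≈ 0.516.
Interpolate at f ≈ 0.516 with slerp weights a = sin((1−f)δ)/sin δ ≈ 0.655, b = sin(fδ)/sin δ ≈ 0.691.
p = a·p₁ + b·p₂ ≈ (-0.497, 0.843, 0.208); φ = arcsin(p_z) ≈ 12.01°, λ = atan2(p_y, p_x) ≈ 120.51°.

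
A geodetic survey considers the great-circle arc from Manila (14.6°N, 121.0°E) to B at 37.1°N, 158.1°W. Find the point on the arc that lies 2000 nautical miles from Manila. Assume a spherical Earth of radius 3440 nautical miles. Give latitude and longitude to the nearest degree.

Write both endpoints as unit vectors p₁, p₂ with components (cos φ cos λ, cos φ sin λ, sin φ).
The central angle between the endpoints is δ = arccos(p₁·p₂) ≈ 1.293 rad (74.1°). The total great-circle distance is δ·R ≈ 1.293 × 3440 ≈ 4448 nmi, so the target fraction is f = 2000/4448 ≈ 0.450.
Interpolate at f ≈ 0.450 with slerp weights a = sin((1−f)δ)/sin δ ≈ 0.679, b = sin(fδ)/sin δ ≈ 0.571.
p = a·p₁ + b·p₂ ≈ (-0.761, 0.393, 0.516); φ = arcsin(p_z) ≈ 31.04°, λ = atan2(p_y, p_x) ≈ 152.66°.

≈ 31°N, 153°E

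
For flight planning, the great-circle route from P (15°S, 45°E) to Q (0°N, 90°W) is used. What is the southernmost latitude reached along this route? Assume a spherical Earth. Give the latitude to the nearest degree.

The great circle lies in the plane with unit normal n̂ = (p₁ × p₂)/|p₁ × p₂|.
Here n̂_z ≈ -0.935; the vertex latitude is φ_max = arccos|n̂_z| ≈ 20.8°.
Check via Clairaut: cos φ_max = |cos φ₁| · sin C = cos(15.0°)·sin(104.5°) ≈ 0.935, again giving ≈ 20.8°.

≈ 21°S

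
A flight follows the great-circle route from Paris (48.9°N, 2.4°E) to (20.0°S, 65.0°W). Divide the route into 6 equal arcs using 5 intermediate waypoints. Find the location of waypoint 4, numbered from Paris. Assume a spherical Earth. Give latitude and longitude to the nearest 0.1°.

From cos δ = sin φ₁ sin φ₂ + cos φ₁ cos φ₂ cos Δλ, the central angle is δ ≈ 1.591 rad (91.2°).
Interpolate at f = 4/6 with slerp weights a = sin((1−f)δ)/sin δ ≈ 0.506, b = sin(fδ)/sin δ ≈ 0.873.
p = a·p₁ + b·p₂ ≈ (0.679, -0.729, 0.083); φ = arcsin(p_z) ≈ 4.75°, λ = atan2(p_y, p_x) ≈ -47.05°.

≈ (4.7°N, 47.1°W)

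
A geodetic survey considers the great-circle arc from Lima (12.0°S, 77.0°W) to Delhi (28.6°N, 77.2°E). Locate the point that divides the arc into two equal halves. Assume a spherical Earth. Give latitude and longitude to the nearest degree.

Convert each endpoint to a unit vector on the sphere (x = cos φ cos λ, y = cos φ sin λ, z = sin φ).
The central angle between the endpoints is δ = arccos(p₁·p₂) ≈ 2.632 rad (150.8°).
Interpolate at f = 1/2 with slerp weights a = sin((1−f)δ)/sin δ ≈ 1.982, b = sin(fδ)/sin δ ≈ 1.982.
p = a·p₁ + b·p₂ ≈ (0.822, -0.192, 0.537); φ = arcsin(p_z) ≈ 32.46°, λ = atan2(p_y, p_x) ≈ -13.16°.

≈ 32°N, 13°W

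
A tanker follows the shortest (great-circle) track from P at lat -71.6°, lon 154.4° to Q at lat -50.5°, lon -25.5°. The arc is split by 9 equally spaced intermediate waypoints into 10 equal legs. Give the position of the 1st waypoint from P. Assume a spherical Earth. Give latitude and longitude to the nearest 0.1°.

Write both endpoints as unit vectors p₁, p₂ with components (cos φ cos λ, cos φ sin λ, sin φ).
The central angle between the endpoints is δ = arccos(p₁·p₂) ≈ 1.011 rad (57.9°).
Interpolate at f = 1/10 with slerp weights a = sin((1−f)δ)/sin δ ≈ 0.932, b = sin(fδ)/sin δ ≈ 0.119.
p = a·p₁ + b·p₂ ≈ (-0.197, 0.094, -0.976); φ = arcsin(p_z) ≈ -77.39°, λ = atan2(p_y, p_x) ≈ 154.37°.

≈ lat -77.4°, lon 154.4°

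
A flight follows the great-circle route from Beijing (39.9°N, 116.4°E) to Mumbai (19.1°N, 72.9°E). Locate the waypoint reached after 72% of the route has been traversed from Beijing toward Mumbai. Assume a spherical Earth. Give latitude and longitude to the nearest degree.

The haversine formula gives a central angle δ ≈ 0.744 rad (42.6°) between the endpoints.
Interpolate at f = 0.72 with slerp weights a = sin((1−f)δ)/sin δ ≈ 0.305, b = sin(fδ)/sin δ ≈ 0.754.
p = a·p₁ + b·p₂ ≈ (0.105, 0.891, 0.443); φ = arcsin(p_z) ≈ 26.26°, λ = atan2(p_y, p_x) ≈ 83.26°.

≈ 26°N, 83°E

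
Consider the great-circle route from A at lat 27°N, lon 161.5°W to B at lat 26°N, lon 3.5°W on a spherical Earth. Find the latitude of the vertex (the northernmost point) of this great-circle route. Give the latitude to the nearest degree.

≈ 69°N

The great circle lies in the plane with unit normal n̂ = (p₁ × p₂)/|p₁ × p₂|.
Here n̂_z ≈ +0.357; the vertex latitude is φ_max = arccos|n̂_z| ≈ 69.1°.
Check via Clairaut: cos φ_max = |cos φ₁| · sin C = cos(27.0°)·sin(23.6°) ≈ 0.357, again giving ≈ 69.1°.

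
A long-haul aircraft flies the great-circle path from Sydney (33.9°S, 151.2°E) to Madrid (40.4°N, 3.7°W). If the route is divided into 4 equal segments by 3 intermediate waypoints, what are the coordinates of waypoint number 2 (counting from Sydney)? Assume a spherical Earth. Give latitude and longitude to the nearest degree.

≈ 14°N, 85°E

Write both endpoints as unit vectors p₁, p₂ with components (cos φ cos λ, cos φ sin λ, sin φ).
The central angle between the endpoints is δ = arccos(p₁·p₂) ≈ 2.776 rad (159.0°).
Interpolate at f = 2/4 with slerp weights a = sin((1−f)δ)/sin δ ≈ 2.750, b = sin(fδ)/sin δ ≈ 2.750.
p = a·p₁ + b·p₂ ≈ (0.090, 0.964, 0.249); φ = arcsin(p_z) ≈ 14.39°, λ = atan2(p_y, p_x) ≈ 84.69°.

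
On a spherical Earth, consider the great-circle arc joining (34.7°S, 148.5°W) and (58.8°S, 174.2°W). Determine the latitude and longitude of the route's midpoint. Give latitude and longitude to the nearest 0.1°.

≈ (47.4°S, 158.4°W)

Convert each endpoint to a unit vector on the sphere (x = cos φ cos λ, y = cos φ sin λ, z = sin φ).
The central angle between the endpoints is δ = arccos(p₁·p₂) ≈ 0.514 rad (29.5°).
Interpolate at f = 1/2 with slerp weights a = sin((1−f)δ)/sin δ ≈ 0.517, b = sin(fδ)/sin δ ≈ 0.517.
p = a·p₁ + b·p₂ ≈ (-0.629, -0.249, -0.737); φ = arcsin(p_z) ≈ -47.44°, λ = atan2(p_y, p_x) ≈ -158.39°.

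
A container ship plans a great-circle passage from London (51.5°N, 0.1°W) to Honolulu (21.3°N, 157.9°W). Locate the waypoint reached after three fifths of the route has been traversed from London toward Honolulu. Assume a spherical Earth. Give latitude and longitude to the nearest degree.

From cos δ = sin φ₁ sin φ₂ + cos φ₁ cos φ₂ cos Δλ, the central angle is δ ≈ 1.826 rad (104.6°).
Interpolate at f = 3/5 with slerp weights a = sin((1−f)δ)/sin δ ≈ 0.690, b = sin(fδ)/sin δ ≈ 0.919.
p = a·p₁ + b·p₂ ≈ (-0.364, -0.323, 0.874); φ = arcsin(p_z) ≈ 60.88°, λ = atan2(p_y, p_x) ≈ -138.43°.

≈ 61°N, 138°W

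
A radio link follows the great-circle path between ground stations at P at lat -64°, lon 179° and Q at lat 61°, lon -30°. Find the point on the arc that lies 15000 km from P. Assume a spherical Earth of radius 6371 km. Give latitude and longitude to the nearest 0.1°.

≈ lat 39.6°, lon -67.8°

Convert each endpoint to a unit vector on the sphere (x = cos φ cos λ, y = cos φ sin λ, z = sin φ).
The central angle between the endpoints is δ = arccos(p₁·p₂) ≈ 2.904 rad (166.4°). The total great-circle distance is δ·R ≈ 2.904 × 6371 ≈ 18503 km, so the target fraction is f = 15000/18503 ≈ 0.811.
Interpolate at f ≈ 0.811 with slerp weights a = sin((1−f)δ)/sin δ ≈ 2.223, b = sin(fδ)/sin δ ≈ 3.014.
p = a·p₁ + b·p₂ ≈ (0.291, -0.714, 0.637); φ = arcsin(p_z) ≈ 39.60°, λ = atan2(p_y, p_x) ≈ -67.83°.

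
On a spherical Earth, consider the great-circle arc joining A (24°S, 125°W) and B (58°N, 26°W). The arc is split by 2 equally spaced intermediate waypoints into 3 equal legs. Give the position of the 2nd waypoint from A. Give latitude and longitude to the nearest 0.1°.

≈ (39.2°N, 78.6°W)

The haversine formula gives a central angle δ ≈ 2.005 rad (114.9°) between the endpoints.
Interpolate at f = 2/3 with slerp weights a = sin((1−f)δ)/sin δ ≈ 0.683, b = sin(fδ)/sin δ ≈ 1.072.
p = a·p₁ + b·p₂ ≈ (0.153, -0.760, 0.631); φ = arcsin(p_z) ≈ 39.16°, λ = atan2(p_y, p_x) ≈ -78.64°.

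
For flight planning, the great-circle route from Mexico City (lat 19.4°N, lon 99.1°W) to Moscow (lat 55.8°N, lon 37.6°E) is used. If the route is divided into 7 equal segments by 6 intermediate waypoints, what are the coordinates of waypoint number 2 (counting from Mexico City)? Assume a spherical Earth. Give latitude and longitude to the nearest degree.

The haversine formula gives a central angle δ ≈ 1.682 rad (96.4°) between the endpoints.
Interpolate at f = 2/7 with slerp weights a = sin((1−f)δ)/sin δ ≈ 0.938, b = sin(fδ)/sin δ ≈ 0.465.
p = a·p₁ + b·p₂ ≈ (0.067, -0.714, 0.696); φ = arcsin(p_z) ≈ 44.14°, λ = atan2(p_y, p_x) ≈ -84.63°.

≈ lat 44°N, lon 85°W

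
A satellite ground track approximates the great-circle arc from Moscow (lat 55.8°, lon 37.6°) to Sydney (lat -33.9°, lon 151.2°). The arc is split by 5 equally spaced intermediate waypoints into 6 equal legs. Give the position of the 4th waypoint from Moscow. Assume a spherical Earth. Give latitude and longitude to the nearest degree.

≈ lat 1°, lon 123°

The haversine formula gives a central angle δ ≈ 2.276 rad (130.4°) between the endpoints.
Interpolate at f = 4/6 with slerp weights a = sin((1−f)δ)/sin δ ≈ 0.903, b = sin(fδ)/sin δ ≈ 1.311.
p = a·p₁ + b·p₂ ≈ (-0.551, 0.834, 0.016); φ = arcsin(p_z) ≈ 0.90°, λ = atan2(p_y, p_x) ≈ 123.47°.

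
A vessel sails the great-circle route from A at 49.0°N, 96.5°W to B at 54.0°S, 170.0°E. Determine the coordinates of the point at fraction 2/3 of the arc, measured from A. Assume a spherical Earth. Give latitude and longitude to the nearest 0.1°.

Convert each endpoint to a unit vector on the sphere (x = cos φ cos λ, y = cos φ sin λ, z = sin φ).
The central angle between the endpoints is δ = arccos(p₁·p₂) ≈ 2.258 rad (129.4°).
Interpolate at f = 2/3 with slerp weights a = sin((1−f)δ)/sin δ ≈ 0.884, b = sin(fδ)/sin δ ≈ 1.290.
p = a·p₁ + b·p₂ ≈ (-0.813, -0.444, -0.377); φ = arcsin(p_z) ≈ -22.14°, λ = atan2(p_y, p_x) ≈ -151.32°.

≈ 22.1°S, 151.3°W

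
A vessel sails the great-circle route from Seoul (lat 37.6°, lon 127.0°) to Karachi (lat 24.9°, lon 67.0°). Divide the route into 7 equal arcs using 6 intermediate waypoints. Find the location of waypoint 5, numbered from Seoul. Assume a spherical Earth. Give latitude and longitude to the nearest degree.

The haversine formula gives a central angle δ ≈ 0.907 rad (52.0°) between the endpoints.
Interpolate at f = 5/7 with slerp weights a = sin((1−f)δ)/sin δ ≈ 0.325, b = sin(fδ)/sin δ ≈ 0.766.
p = a·p₁ + b·p₂ ≈ (0.116, 0.846, 0.521); φ = arcsin(p_z) ≈ 31.40°, λ = atan2(p_y, p_x) ≈ 82.16°.

≈ lat 31°, lon 82°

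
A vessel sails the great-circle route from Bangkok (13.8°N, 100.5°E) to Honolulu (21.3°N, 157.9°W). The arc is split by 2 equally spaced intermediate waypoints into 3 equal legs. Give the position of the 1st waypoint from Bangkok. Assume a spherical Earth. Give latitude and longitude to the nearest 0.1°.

≈ 24.0°N, 132.5°E

Write both endpoints as unit vectors p₁, p₂ with components (cos φ cos λ, cos φ sin λ, sin φ).
The central angle between the endpoints is δ = arccos(p₁·p₂) ≈ 1.666 rad (95.5°).
Interpolate at f = 1/3 with slerp weights a = sin((1−f)δ)/sin δ ≈ 0.900, b = sin(fδ)/sin δ ≈ 0.530.
p = a·p₁ + b·p₂ ≈ (-0.617, 0.674, 0.407); φ = arcsin(p_z) ≈ 24.02°, λ = atan2(p_y, p_x) ≈ 132.46°.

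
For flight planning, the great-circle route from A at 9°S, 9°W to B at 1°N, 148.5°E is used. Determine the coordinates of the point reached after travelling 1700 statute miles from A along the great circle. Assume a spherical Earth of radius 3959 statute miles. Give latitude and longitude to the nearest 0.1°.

≈ 15.8°S, 15.2°E

The haversine formula gives a central angle δ ≈ 2.727 rad (156.2°) between the endpoints. The total great-circle distance is δ·R ≈ 2.727 × 3959 ≈ 10794 mi, so the target fraction is f = 1700/10794 ≈ 0.157.
Interpolate at f ≈ 0.157 with slerp weights a = sin((1−f)δ)/sin δ ≈ 1.854, b = sin(fδ)/sin δ ≈ 1.032.
p = a·p₁ + b·p₂ ≈ (0.928, 0.253, -0.272); φ = arcsin(p_z) ≈ -15.78°, λ = atan2(p_y, p_x) ≈ 15.24°.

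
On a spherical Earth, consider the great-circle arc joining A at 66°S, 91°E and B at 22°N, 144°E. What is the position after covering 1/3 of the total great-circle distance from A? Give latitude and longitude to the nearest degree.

≈ 39°S, 122°E

Convert each endpoint to a unit vector on the sphere (x = cos φ cos λ, y = cos φ sin λ, z = sin φ).
The central angle between the endpoints is δ = arccos(p₁·p₂) ≈ 1.686 rad (96.6°).
Interpolate at f = 1/3 with slerp weights a = sin((1−f)δ)/sin δ ≈ 0.908, b = sin(fδ)/sin δ ≈ 0.537.
p = a·p₁ + b·p₂ ≈ (-0.409, 0.662, -0.628); φ = arcsin(p_z) ≈ -38.94°, λ = atan2(p_y, p_x) ≈ 121.72°.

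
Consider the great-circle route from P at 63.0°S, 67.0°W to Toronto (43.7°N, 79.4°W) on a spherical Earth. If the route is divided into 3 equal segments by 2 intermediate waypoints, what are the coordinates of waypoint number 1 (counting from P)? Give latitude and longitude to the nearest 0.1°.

Convert each endpoint to a unit vector on the sphere (x = cos φ cos λ, y = cos φ sin λ, z = sin φ).
The central angle between the endpoints is δ = arccos(p₁·p₂) ≈ 1.870 rad (107.2°).
Interpolate at f = 1/3 with slerp weights a = sin((1−f)δ)/sin δ ≈ 0.992, b = sin(fδ)/sin δ ≈ 0.611.
p = a·p₁ + b·p₂ ≈ (0.257, -0.849, -0.462); φ = arcsin(p_z) ≈ -27.51°, λ = atan2(p_y, p_x) ≈ -73.14°.

≈ 27.5°S, 73.1°W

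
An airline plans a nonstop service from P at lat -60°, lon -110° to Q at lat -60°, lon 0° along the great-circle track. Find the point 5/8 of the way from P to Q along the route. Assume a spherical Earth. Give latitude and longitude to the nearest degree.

≈ lat -71°, lon -36°

Write both endpoints as unit vectors p₁, p₂ with components (cos φ cos λ, cos φ sin λ, sin φ).
The central angle between the endpoints is δ = arccos(p₁·p₂) ≈ 0.844 rad (48.4°).
Interpolate at f = 5/8 with slerp weights a = sin((1−f)δ)/sin δ ≈ 0.416, b = sin(fδ)/sin δ ≈ 0.674.
p = a·p₁ + b·p₂ ≈ (0.266, -0.196, -0.944); φ = arcsin(p_z) ≈ -70.74°, λ = atan2(p_y, p_x) ≈ -36.38°.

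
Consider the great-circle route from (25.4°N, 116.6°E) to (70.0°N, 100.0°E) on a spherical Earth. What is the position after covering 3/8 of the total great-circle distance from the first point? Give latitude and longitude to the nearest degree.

The haversine formula gives a central angle δ ≈ 0.797 rad (45.6°) between the endpoints.
Interpolate at f = 3/8 with slerp weights a = sin((1−f)δ)/sin δ ≈ 0.668, b = sin(fδ)/sin δ ≈ 0.412.
p = a·p₁ + b·p₂ ≈ (-0.295, 0.678, 0.673); φ = arcsin(p_z) ≈ 42.32°, λ = atan2(p_y, p_x) ≈ 113.48°.

≈ (42°N, 113°E)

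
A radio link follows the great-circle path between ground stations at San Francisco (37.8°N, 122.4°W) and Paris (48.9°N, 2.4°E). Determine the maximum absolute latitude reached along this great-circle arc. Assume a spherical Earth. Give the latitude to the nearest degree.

The great circle lies in the plane with unit normal n̂ = (p₁ × p₂)/|p₁ × p₂|.
Here n̂_z ≈ +0.432; the vertex latitude is φ_max = arccos|n̂_z| ≈ 64.4°.
Check via Clairaut: cos φ_max = |cos φ₁| · sin C = cos(37.8°)·sin(33.2°) ≈ 0.432, again giving ≈ 64.4°.

≈ 64°N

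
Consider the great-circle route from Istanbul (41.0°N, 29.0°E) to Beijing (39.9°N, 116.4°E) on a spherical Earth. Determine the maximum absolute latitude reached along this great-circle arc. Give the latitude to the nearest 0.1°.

≈ 49.7°N

The great circle lies in the plane with unit normal n̂ = (p₁ × p₂)/|p₁ × p₂|.
Here n̂_z ≈ +0.647; the vertex latitude is φ_max = arccos|n̂_z| ≈ 49.7°.
Check via Clairaut: cos φ_max = |cos φ₁| · sin C = cos(41.0°)·sin(59.0°) ≈ 0.647, again giving ≈ 49.7°.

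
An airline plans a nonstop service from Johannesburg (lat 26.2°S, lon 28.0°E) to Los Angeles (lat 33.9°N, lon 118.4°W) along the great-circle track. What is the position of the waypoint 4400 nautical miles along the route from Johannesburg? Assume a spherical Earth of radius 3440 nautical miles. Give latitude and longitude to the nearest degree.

≈ lat 12°N, lon 36°W

Write both endpoints as unit vectors p₁, p₂ with components (cos φ cos λ, cos φ sin λ, sin φ).
The central angle between the endpoints is δ = arccos(p₁·p₂) ≈ 2.619 rad (150.1°). The total great-circle distance is δ·R ≈ 2.619 × 3440 ≈ 9010 nmi, so the target fraction is f = 4400/9010 ≈ 0.488.
Interpolate at f ≈ 0.488 with slerp weights a = sin((1−f)δ)/sin δ ≈ 1.951, b = sin(fδ)/sin δ ≈ 1.919.
p = a·p₁ + b·p₂ ≈ (0.788, -0.579, 0.209); φ = arcsin(p_z) ≈ 12.07°, λ = atan2(p_y, p_x) ≈ -36.34°.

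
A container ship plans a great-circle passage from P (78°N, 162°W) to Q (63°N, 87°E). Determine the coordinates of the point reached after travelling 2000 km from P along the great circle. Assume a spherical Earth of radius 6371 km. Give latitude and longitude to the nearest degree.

Convert each endpoint to a unit vector on the sphere (x = cos φ cos λ, y = cos φ sin λ, z = sin φ).
The central angle between the endpoints is δ = arccos(p₁·p₂) ≈ 0.578 rad (33.1°). The total great-circle distance is δ·R ≈ 0.578 × 6371 ≈ 3681 km, so the target fraction is f = 2000/3681 ≈ 0.543.
Interpolate at f ≈ 0.543 with slerp weights a = sin((1−f)δ)/sin δ ≈ 0.477, b = sin(fδ)/sin δ ≈ 0.565.
p = a·p₁ + b·p₂ ≈ (-0.081, 0.226, 0.971); φ = arcsin(p_z) ≈ 76.13°, λ = atan2(p_y, p_x) ≈ 109.74°.

≈ (76°N, 110°E)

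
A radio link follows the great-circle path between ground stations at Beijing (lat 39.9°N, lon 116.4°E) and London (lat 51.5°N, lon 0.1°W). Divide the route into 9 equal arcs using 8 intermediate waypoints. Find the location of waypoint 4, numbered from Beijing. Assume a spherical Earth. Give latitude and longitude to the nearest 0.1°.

Convert each endpoint to a unit vector on the sphere (x = cos φ cos λ, y = cos φ sin λ, z = sin φ).
The central angle between the endpoints is δ = arccos(p₁·p₂) ≈ 1.278 rad (73.2°).
Interpolate at f = 4/9 with slerp weights a = sin((1−f)δ)/sin δ ≈ 0.681, b = sin(fδ)/sin δ ≈ 0.562.
p = a·p₁ + b·p₂ ≈ (0.118, 0.467, 0.876); φ = arcsin(p_z) ≈ 61.20°, λ = atan2(p_y, p_x) ≈ 75.88°.

≈ lat 61.2°N, lon 75.9°E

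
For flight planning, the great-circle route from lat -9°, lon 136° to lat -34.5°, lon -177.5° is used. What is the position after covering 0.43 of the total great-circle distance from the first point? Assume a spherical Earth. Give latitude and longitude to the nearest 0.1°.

≈ lat -21.6°, lon 153.9°

Convert each endpoint to a unit vector on the sphere (x = cos φ cos λ, y = cos φ sin λ, z = sin φ).
The central angle between the endpoints is δ = arccos(p₁·p₂) ≈ 0.865 rad (49.5°).
Interpolate at f = 0.43 with slerp weights a = sin((1−f)δ)/sin δ ≈ 0.622, b = sin(fδ)/sin δ ≈ 0.477.
p = a·p₁ + b·p₂ ≈ (-0.835, 0.409, -0.368); φ = arcsin(p_z) ≈ -21.58°, λ = atan2(p_y, p_x) ≈ 153.87°.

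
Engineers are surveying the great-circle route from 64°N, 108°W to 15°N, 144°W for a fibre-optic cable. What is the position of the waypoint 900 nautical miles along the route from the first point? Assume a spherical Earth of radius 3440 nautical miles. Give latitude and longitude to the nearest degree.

Convert each endpoint to a unit vector on the sphere (x = cos φ cos λ, y = cos φ sin λ, z = sin φ).
The central angle between the endpoints is δ = arccos(p₁·p₂) ≈ 0.958 rad (54.9°). The total great-circle distance is δ·R ≈ 0.958 × 3440 ≈ 3295 nmi, so the target fraction is f = 900/3295 ≈ 0.273.
Interpolate at f ≈ 0.273 with slerp weights a = sin((1−f)δ)/sin δ ≈ 0.784, b = sin(fδ)/sin δ ≈ 0.316.
p = a·p₁ + b·p₂ ≈ (-0.353, -0.506, 0.787); φ = arcsin(p_z) ≈ 51.87°, λ = atan2(p_y, p_x) ≈ -124.90°.

≈ 52°N, 125°W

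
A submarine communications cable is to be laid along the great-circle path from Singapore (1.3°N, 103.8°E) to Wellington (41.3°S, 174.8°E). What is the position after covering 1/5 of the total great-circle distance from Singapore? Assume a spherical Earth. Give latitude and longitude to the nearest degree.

≈ (9°S, 115°E)

Write both endpoints as unit vectors p₁, p₂ with components (cos φ cos λ, cos φ sin λ, sin φ).
The central angle between the endpoints is δ = arccos(p₁·p₂) ≈ 1.339 rad (76.7°).
Interpolate at f = 1/5 with slerp weights a = sin((1−f)δ)/sin δ ≈ 0.902, b = sin(fδ)/sin δ ≈ 0.272.
p = a·p₁ + b·p₂ ≈ (-0.419, 0.894, -0.159); φ = arcsin(p_z) ≈ -9.15°, λ = atan2(p_y, p_x) ≈ 115.08°.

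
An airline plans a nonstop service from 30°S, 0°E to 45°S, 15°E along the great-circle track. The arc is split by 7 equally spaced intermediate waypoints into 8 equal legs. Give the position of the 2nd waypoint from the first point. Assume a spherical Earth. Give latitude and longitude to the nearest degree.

≈ 34°S, 3°E

From cos δ = sin φ₁ sin φ₂ + cos φ₁ cos φ₂ cos Δλ, the central angle is δ ≈ 0.333 rad (19.1°).
Interpolate at f = 2/8 with slerp weights a = sin((1−f)δ)/sin δ ≈ 0.756, b = sin(fδ)/sin δ ≈ 0.254.
p = a·p₁ + b·p₂ ≈ (0.829, 0.047, -0.558); φ = arcsin(p_z) ≈ -33.91°, λ = atan2(p_y, p_x) ≈ 3.22°.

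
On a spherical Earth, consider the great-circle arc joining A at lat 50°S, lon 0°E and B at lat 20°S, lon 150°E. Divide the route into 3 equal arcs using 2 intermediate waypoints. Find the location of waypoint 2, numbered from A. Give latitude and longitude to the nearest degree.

≈ lat 52°S, lon 132°E

Write both endpoints as unit vectors p₁, p₂ with components (cos φ cos λ, cos φ sin λ, sin φ).
The central angle between the endpoints is δ = arccos(p₁·p₂) ≈ 1.835 rad (105.1°).
Interpolate at f = 2/3 with slerp weights a = sin((1−f)δ)/sin δ ≈ 0.595, b = sin(fδ)/sin δ ≈ 0.974.
p = a·p₁ + b·p₂ ≈ (-0.410, 0.458, -0.789); φ = arcsin(p_z) ≈ -52.08°, λ = atan2(p_y, p_x) ≈ 131.88°.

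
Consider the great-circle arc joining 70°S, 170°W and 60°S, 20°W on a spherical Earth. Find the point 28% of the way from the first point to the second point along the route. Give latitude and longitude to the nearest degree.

Convert each endpoint to a unit vector on the sphere (x = cos φ cos λ, y = cos φ sin λ, z = sin φ).
The central angle between the endpoints is δ = arccos(p₁·p₂) ≈ 0.842 rad (48.3°).
Interpolate at f = 0.28 with slerp weights a = sin((1−f)δ)/sin δ ≈ 0.764, b = sin(fδ)/sin δ ≈ 0.313.
p = a·p₁ + b·p₂ ≈ (-0.110, -0.099, -0.989); φ = arcsin(p_z) ≈ -81.49°, λ = atan2(p_y, p_x) ≈ -138.07°.

≈ 81°S, 138°W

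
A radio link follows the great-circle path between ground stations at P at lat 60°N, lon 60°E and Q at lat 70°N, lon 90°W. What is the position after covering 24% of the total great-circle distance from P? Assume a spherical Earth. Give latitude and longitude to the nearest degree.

≈ lat 71°N, lon 52°E

Convert each endpoint to a unit vector on the sphere (x = cos φ cos λ, y = cos φ sin λ, z = sin φ).
The central angle between the endpoints is δ = arccos(p₁·p₂) ≈ 0.842 rad (48.3°).
Interpolate at f = 0.24 with slerp weights a = sin((1−f)δ)/sin δ ≈ 0.801, b = sin(fδ)/sin δ ≈ 0.269.
p = a·p₁ + b·p₂ ≈ (0.200, 0.255, 0.946); φ = arcsin(p_z) ≈ 71.10°, λ = atan2(p_y, p_x) ≈ 51.83°.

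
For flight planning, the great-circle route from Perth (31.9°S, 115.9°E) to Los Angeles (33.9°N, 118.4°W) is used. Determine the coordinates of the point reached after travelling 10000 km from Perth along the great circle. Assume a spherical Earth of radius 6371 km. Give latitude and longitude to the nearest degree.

≈ 15°N, 164°W

Write both endpoints as unit vectors p₁, p₂ with components (cos φ cos λ, cos φ sin λ, sin φ).
The central angle between the endpoints is δ = arccos(p₁·p₂) ≈ 2.355 rad (134.9°). The total great-circle distance is δ·R ≈ 2.355 × 6371 ≈ 15001 km, so the target fraction is f = 10000/15001 ≈ 0.667.
Interpolate at f ≈ 0.667 with slerp weights a = sin((1−f)δ)/sin δ ≈ 0.998, b = sin(fδ)/sin δ ≈ 1.412.
p = a·p₁ + b·p₂ ≈ (-0.927, -0.269, 0.260); φ = arcsin(p_z) ≈ 15.08°, λ = atan2(p_y, p_x) ≈ -163.84°.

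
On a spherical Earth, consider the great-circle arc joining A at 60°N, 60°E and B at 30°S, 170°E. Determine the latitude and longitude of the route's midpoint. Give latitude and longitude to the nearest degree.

Write both endpoints as unit vectors p₁, p₂ with components (cos φ cos λ, cos φ sin λ, sin φ).
The central angle between the endpoints is δ = arccos(p₁·p₂) ≈ 2.191 rad (125.5°).
Interpolate at f = 1/2 with slerp weights a = sin((1−f)δ)/sin δ ≈ 1.093, b = sin(fδ)/sin δ ≈ 1.093.
p = a·p₁ + b·p₂ ≈ (-0.659, 0.637, 0.400); φ = arcsin(p_z) ≈ 23.57°, λ = atan2(p_y, p_x) ≈ 135.94°.

≈ 24°N, 136°E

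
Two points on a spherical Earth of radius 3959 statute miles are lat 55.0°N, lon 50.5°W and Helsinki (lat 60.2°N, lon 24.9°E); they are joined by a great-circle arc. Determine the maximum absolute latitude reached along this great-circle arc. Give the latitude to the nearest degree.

≈ 64°N

The great circle lies in the plane with unit normal n̂ = (p₁ × p₂)/|p₁ × p₂|.
Here n̂_z ≈ +0.443; the vertex latitude is φ_max = arccos|n̂_z| ≈ 63.7°.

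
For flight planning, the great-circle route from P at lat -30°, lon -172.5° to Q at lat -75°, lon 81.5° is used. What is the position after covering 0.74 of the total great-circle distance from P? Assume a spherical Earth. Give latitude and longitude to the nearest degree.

≈ lat -73°, lon 145°

The haversine formula gives a central angle δ ≈ 1.136 rad (65.1°) between the endpoints.
Interpolate at f = 0.74 with slerp weights a = sin((1−f)δ)/sin δ ≈ 0.321, b = sin(fδ)/sin δ ≈ 0.822.
p = a·p₁ + b·p₂ ≈ (-0.244, 0.174, -0.954); φ = arcsin(p_z) ≈ -72.55°, λ = atan2(p_y, p_x) ≈ 144.52°.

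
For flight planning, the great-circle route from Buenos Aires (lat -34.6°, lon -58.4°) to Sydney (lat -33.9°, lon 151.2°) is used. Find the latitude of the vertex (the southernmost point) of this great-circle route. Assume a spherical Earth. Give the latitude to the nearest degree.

The great circle lies in the plane with unit normal n̂ = (p₁ × p₂)/|p₁ × p₂|.
Here n̂_z ≈ -0.351; the vertex latitude is φ_max = arccos|n̂_z| ≈ 69.4°.
Check via Clairaut: cos φ_max = |cos φ₁| · sin C = cos(34.6°)·sin(154.7°) ≈ 0.351, again giving ≈ 69.4°.

≈ -69°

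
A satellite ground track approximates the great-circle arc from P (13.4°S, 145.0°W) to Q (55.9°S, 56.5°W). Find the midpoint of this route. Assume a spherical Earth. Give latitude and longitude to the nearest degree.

≈ (43°S, 115°W)

The haversine formula gives a central angle δ ≈ 1.363 rad (78.1°) between the endpoints.
Interpolate at f = 1/2 with slerp weights a = sin((1−f)δ)/sin δ ≈ 0.644, b = sin(fδ)/sin δ ≈ 0.644.
p = a·p₁ + b·p₂ ≈ (-0.314, -0.660, -0.682); φ = arcsin(p_z) ≈ -43.03°, λ = atan2(p_y, p_x) ≈ -115.42°.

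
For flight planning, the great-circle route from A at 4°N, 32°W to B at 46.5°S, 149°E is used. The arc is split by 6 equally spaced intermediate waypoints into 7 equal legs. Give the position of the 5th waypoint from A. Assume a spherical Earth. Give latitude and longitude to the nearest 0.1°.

The haversine formula gives a central angle δ ≈ 2.400 rad (137.5°) between the endpoints.
Interpolate at f = 5/7 with slerp weights a = sin((1−f)δ)/sin δ ≈ 0.937, b = sin(fδ)/sin δ ≈ 1.465.
p = a·p₁ + b·p₂ ≈ (-0.072, 0.024, -0.997); φ = arcsin(p_z) ≈ -85.67°, λ = atan2(p_y, p_x) ≈ 161.48°.

≈ 85.7°S, 161.5°E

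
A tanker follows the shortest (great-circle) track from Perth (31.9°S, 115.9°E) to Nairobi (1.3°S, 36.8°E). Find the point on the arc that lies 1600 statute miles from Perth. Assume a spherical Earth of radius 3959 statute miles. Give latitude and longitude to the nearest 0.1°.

≈ (27.3°S, 89.7°E)

Convert each endpoint to a unit vector on the sphere (x = cos φ cos λ, y = cos φ sin λ, z = sin φ).
The central angle between the endpoints is δ = arccos(p₁·p₂) ≈ 1.397 rad (80.1°). The total great-circle distance is δ·R ≈ 1.397 × 3959 ≈ 5532 mi, so the target fraction is f = 1600/5532 ≈ 0.289.
Interpolate at f ≈ 0.289 with slerp weights a = sin((1−f)δ)/sin δ ≈ 0.851, b = sin(fδ)/sin δ ≈ 0.399.
p = a·p₁ + b·p₂ ≈ (0.004, 0.889, -0.459); φ = arcsin(p_z) ≈ -27.29°, λ = atan2(p_y, p_x) ≈ 89.73°.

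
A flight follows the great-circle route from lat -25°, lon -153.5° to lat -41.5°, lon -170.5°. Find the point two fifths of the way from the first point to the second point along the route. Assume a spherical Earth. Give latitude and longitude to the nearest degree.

≈ lat -32°, lon -160°

Write both endpoints as unit vectors p₁, p₂ with components (cos φ cos λ, cos φ sin λ, sin φ).
The central angle between the endpoints is δ = arccos(p₁·p₂) ≈ 0.379 rad (21.7°).
Interpolate at f = 2/5 with slerp weights a = sin((1−f)δ)/sin δ ≈ 0.609, b = sin(fδ)/sin δ ≈ 0.408.
p = a·p₁ + b·p₂ ≈ (-0.796, -0.297, -0.528); φ = arcsin(p_z) ≈ -31.87°, λ = atan2(p_y, p_x) ≈ -159.54°.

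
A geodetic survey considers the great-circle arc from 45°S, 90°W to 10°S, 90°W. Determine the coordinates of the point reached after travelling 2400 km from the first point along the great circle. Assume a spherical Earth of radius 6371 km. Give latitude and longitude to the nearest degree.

≈ 23°S, 90°W

Write both endpoints as unit vectors p₁, p₂ with components (cos φ cos λ, cos φ sin λ, sin φ).
The central angle between the endpoints is δ = arccos(p₁·p₂) ≈ 0.611 rad (35.0°). The total great-circle distance is δ·R ≈ 0.611 × 6371 ≈ 3892 km, so the target fraction is f = 2400/3892 ≈ 0.617.
Interpolate at f ≈ 0.617 with slerp weights a = sin((1−f)δ)/sin δ ≈ 0.405, b = sin(fδ)/sin δ ≈ 0.641.
p = a·p₁ + b·p₂ ≈ (0.000, -0.918, -0.397); φ = arcsin(p_z) ≈ -23.42°, λ = atan2(p_y, p_x) ≈ -90.00°.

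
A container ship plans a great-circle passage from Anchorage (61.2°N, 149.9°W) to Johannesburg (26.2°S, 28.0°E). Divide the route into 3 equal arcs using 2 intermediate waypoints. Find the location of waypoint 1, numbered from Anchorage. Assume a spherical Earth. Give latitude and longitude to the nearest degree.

The haversine formula gives a central angle δ ≈ 2.530 rad (145.0°) between the endpoints.
Interpolate at f = 1/3 with slerp weights a = sin((1−f)δ)/sin δ ≈ 1.730, b = sin(fδ)/sin δ ≈ 1.301.
p = a·p₁ + b·p₂ ≈ (0.310, 0.130, 0.942); φ = arcsin(p_z) ≈ 70.38°, λ = atan2(p_y, p_x) ≈ 22.78°.

≈ 70°N, 23°E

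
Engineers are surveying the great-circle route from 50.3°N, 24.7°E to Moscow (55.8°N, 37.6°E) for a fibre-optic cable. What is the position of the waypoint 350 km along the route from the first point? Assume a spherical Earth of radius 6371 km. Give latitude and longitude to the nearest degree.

≈ 52°N, 29°E

From cos δ = sin φ₁ sin φ₂ + cos φ₁ cos φ₂ cos Δλ, the central angle is δ ≈ 0.166 rad (9.5°). The total great-circle distance is δ·R ≈ 0.166 × 6371 ≈ 1054 km, so the target fraction is f = 350/1054 ≈ 0.332.
Interpolate at f ≈ 0.332 with slerp weights a = sin((1−f)δ)/sin δ ≈ 0.670, b = sin(fδ)/sin δ ≈ 0.333.
p = a·p₁ + b·p₂ ≈ (0.537, 0.293, 0.791); φ = arcsin(p_z) ≈ 52.28°, λ = atan2(p_y, p_x) ≈ 28.62°.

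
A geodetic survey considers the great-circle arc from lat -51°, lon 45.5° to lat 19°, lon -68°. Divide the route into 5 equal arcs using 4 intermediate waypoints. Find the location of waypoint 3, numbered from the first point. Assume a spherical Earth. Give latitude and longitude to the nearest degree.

≈ lat -18°, lon -37°

Write both endpoints as unit vectors p₁, p₂ with components (cos φ cos λ, cos φ sin λ, sin φ).
The central angle between the endpoints is δ = arccos(p₁·p₂) ≈ 2.083 rad (119.4°).
Interpolate at f = 3/5 with slerp weights a = sin((1−f)δ)/sin δ ≈ 0.849, b = sin(fδ)/sin δ ≈ 1.089.
p = a·p₁ + b·p₂ ≈ (0.760, -0.573, -0.305); φ = arcsin(p_z) ≈ -17.79°, λ = atan2(p_y, p_x) ≈ -37.02°.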